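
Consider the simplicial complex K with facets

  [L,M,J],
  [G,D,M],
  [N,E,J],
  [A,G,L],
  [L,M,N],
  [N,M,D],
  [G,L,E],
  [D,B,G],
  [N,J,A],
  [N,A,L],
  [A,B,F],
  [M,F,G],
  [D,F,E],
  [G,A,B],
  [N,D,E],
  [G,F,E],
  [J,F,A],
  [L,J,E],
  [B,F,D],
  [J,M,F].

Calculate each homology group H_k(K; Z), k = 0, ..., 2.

Fix the vertex order A < B < D < E < F < G < J < L < M < N and write every simplex with vertices in increasing order. Then dim K = 2 and the simplices of K are:

  0-simplices (10): A, B, D, E, F, G, J, L, M, N
  1-simplices (30): AB, AF, AG, AJ, AL, AN, BD, BF, BG, DE, DF, DG, DM, DN, EF, EG, EJ, EL, EN, FG, FJ, FM, GL, GM, JL, JM, JN, LM, LN, MN
  2-simplices (20): ABF, ABG, AFJ, AGL, AJN, ALN, BDF, BDG, DEF, DEN, DGM, DMN, EFG, EGL, EJL, EJN, FGM, FJM, JLM, LMN

giving chain groups C_0 ≅ Z^10, C_1 ≅ Z^30, C_2 ≅ Z^20.

Boundary ∂_1: C_1 → C_0 sends each edge [p,q] (with p < q) to q − p.
The 10×30 boundary matrix has rank 9 and Smith normal form diag(1,1,1,1,1,1,1,1,1).

∂_2: C_2 → C_1 sends each 2-simplex [p,q,r] to [q,r] − [p,r] + [p,q]. For instance
  ∂BDG = DG − BG + BD,
  ∂EFG = FG − EG + EF.
The resulting 30×20 matrix has rank 20, and its Smith normal form has invariant factors (1,1,1,1,1,1,1,1,1,1,1,1,1,1,1,1,1,1,1,2).

From H_k ≅ ker(∂_k) / im(∂_{k+1}) we obtain:

  H_0: rank C_0 − rank ∂_1 = 10 − 9 = 1, and the invariant factors of ∂_1 are all 1, so H_0 ≅ Z.
  H_1: rank ker ∂_1 − rank ∂_2 = (30 − 9) − 20 = 1, and ∂_2 has invariant factor 2 > 1, so H_1 ≅ Z ⊕ Z/2Z.
  H_2: rank ker ∂_2 − rank ∂_3 = (20 − 20) − 0 = 0, and there is no ∂_3, so H_2 ≅ 0.

As a check, the Euler characteristic is 10 − 30 + 20 = 0, which agrees with 1 − 1 + 0 = 0.
(K is a triangulation of the Klein bottle.)

H_0 = Z,  H_1 = Z ⊕ Z/2Z,  H_2 = 0.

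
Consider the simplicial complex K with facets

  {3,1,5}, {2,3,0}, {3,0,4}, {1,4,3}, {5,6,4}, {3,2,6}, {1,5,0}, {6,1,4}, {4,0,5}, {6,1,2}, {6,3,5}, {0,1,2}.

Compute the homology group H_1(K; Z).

H_1 ≅ Z/2.

Take the total order 0 < 1 < 2 < 3 < 4 < 5 < 6 on the vertex set. Then K (dimension 2) consists of the simplices:

  0-simplices (7): [0], [1], [2], [3], [4], [5], [6]
  1-simplices (18): [0,1], [0,2], [0,3], [0,4], [0,5], [1,2], [1,3], [1,4], [1,5], [1,6], [2,3], [2,6], [3,4], [3,5], [3,6], [4,5], [4,6], [5,6]
  2-simplices (12): [0,1,2], [0,1,5], [0,2,3], [0,3,4], [0,4,5], [1,2,6], [1,3,4], [1,3,5], [1,4,6], [2,3,6], [3,5,6], [4,5,6]

so the chain groups are C_0 ≅ Z^7, C_1 ≅ Z^18, C_2 ≅ Z^12.

Boundary ∂_1: C_1 → C_0 maps an edge to its endpoints' difference, ∂[p,q] = q − p.
As a 7×18 matrix over Z this has rank 6, with invariant factors (1,1,1,1,1,1).

∂_2: C_2 → C_1 maps a triangle to the signed sum of its edges. For instance
  ∂[1,2,6] = [2,6] − [1,6] + [1,2],
  ∂[0,3,4] = [3,4] − [0,4] + [0,3].
The 18×12 boundary matrix has rank 12 and Smith normal form diag(1,1,1,1,1,1,1,1,1,1,1,2).

From H_k ≅ ker(∂_k) / im(∂_{k+1}) we obtain:

  H_1: rank ker ∂_1 − rank ∂_2 = (18 − 6) − 12 = 0, and ∂_2 has invariant factor 2 > 1, so H_1 = Z/2.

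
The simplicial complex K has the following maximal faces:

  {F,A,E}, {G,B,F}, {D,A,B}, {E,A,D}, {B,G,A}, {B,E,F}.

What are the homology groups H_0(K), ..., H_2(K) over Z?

Order the vertices as A < B < D < E < F < G. Listing each simplex with vertices in this order, K has dimension 2 with simplices:

  0-simplices (6): A, B, D, E, F, G
  1-simplices (12): AB, AD, AE, AF, AG, BD, BE, BF, BG, DE, EF, FG
  2-simplices (6): ABD, ABG, ADE, AEF, BEF, BFG

giving chain groups C_0 ≅ Z^6, C_1 ≅ Z^12, C_2 ≅ Z^6.

The boundary map ∂_1: C_1 → C_0 is given by ∂[p,q] = [q] − [p]. For instance
  ∂EF = F − E.
This gives a 6×12 integer matrix of rank 5; reducing to Smith normal form yields diagonal entries (1,1,1,1,1).

∂_2: C_2 → C_1 sends each 2-simplex [p,q,r] to [q,r] − [p,r] + [p,q]. For instance
  ∂ABG = BG − AG + AB,
  ∂BEF = EF − BF + BE.
The resulting 12×6 matrix has rank 6, and its Smith normal form has invariant factors (1,1,1,1,1,1).

Reading off H_k = ker ∂_k / im ∂_{k+1}:

  H_0: rank C_0 − rank ∂_1 = 6 − 5 = 1, and the invariant factors of ∂_1 are all 1, so H_0 ≅ Z.
  H_1: rank ker ∂_1 − rank ∂_2 = (12 − 5) − 6 = 1, and the invariant factors of ∂_2 are all 1, so H_1 ≅ Z.
  H_2: rank ker ∂_2 − rank ∂_3 = (6 − 6) − 0 = 0, and there is no ∂_3, so H_2 ≅ 0.

As a check, the Euler characteristic is 6 − 12 + 6 = 0, which agrees with 1 − 1 + 0 = 0.

H_0 = Z,  H_1 = Z,  H_2 = 0.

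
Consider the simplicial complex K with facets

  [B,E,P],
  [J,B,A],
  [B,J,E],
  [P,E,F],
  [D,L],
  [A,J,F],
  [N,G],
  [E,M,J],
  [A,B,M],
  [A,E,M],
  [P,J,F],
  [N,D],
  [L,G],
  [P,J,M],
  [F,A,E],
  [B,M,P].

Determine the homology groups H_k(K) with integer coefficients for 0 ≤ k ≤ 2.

Order the vertices as A < B < D < E < F < G < J < L < M < N < P. Listing each simplex with vertices in this order, K has dimension 2 with simplices:

  0-simplices (11): A, B, D, E, F, G, J, L, M, N, P
  1-simplices (22): AB, AE, AF, AJ, AM, BE, BJ, BM, BP, DL, DN, EF, EJ, EM, EP, FJ, FP, GL, GN, JM, JP, MP
  2-simplices (12): ABJ, ABM, AEF, AEM, AFJ, BEJ, BEP, BMP, EFP, EJM, FJP, JMP

so the chain groups are C_0 ≅ Z^11, C_1 ≅ Z^22, C_2 ≅ Z^12.

∂_1: C_1 → C_0 sends each edge [p,q] (with p < q) to q − p. For instance
  ∂GN = N − G.
As a 11×22 matrix over Z this has rank 9, with invariant factors (1,1,1,1,1,1,1,1,1).

The boundary map ∂_2: C_2 → C_1 sends each 2-simplex [p,q,r] to [q,r] − [p,r] + [p,q]. For instance
  ∂BMP = MP − BP + BM,
  ∂ABM = BM − AM + AB.
The resulting 22×12 matrix has rank 12, and its Smith normal form has invariant factors (1,1,1,1,1,1,1,1,1,1,1,2).

Now H_k = ker ∂_k / im ∂_{k+1}, so:

  H_0: rank C_0 − rank ∂_1 = 11 − 9 = 2, and the invariant factors of ∂_1 are all 1, so H_0 ≅ Z^2.
  H_1: rank ker ∂_1 − rank ∂_2 = (22 − 9) − 12 = 1, and ∂_2 has invariant factor 2 > 1, so H_1 ≅ Z ⊕ Z_2.
  H_2: rank ker ∂_2 − rank ∂_3 = (12 − 12) − 0 = 0, and there is no ∂_3, so H_2 ≅ 0.

(K is a triangulation of the disjoint union of the real projective plane RP^2 and the circle S^1.)

H_0 ≅ Z^2,  H_1 ≅ Z ⊕ Z_2,  H_2 = 0.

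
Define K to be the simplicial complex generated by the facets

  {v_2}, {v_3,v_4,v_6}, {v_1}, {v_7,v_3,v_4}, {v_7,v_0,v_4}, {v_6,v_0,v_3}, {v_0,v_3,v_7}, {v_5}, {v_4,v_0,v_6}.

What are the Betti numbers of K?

b_0 = 4, b_1 = 0, b_2 = 1.

Take the total order v_0 < v_1 < v_2 < v_3 < v_4 < v_5 < v_6 < v_7 on the vertex set. Then K (dimension 2) consists of the simplices:

  0-simplices (8): [v_0], [v_1], [v_2], [v_3], [v_4], [v_5], [v_6], [v_7]
  1-simplices (9): [v_0,v_3], [v_0,v_4], [v_0,v_6], [v_0,v_7], [v_3,v_4], [v_3,v_6], [v_3,v_7], [v_4,v_6], [v_4,v_7]
  2-simplices (6): [v_0,v_3,v_6], [v_0,v_3,v_7], [v_0,v_4,v_6], [v_0,v_4,v_7], [v_3,v_4,v_6], [v_3,v_4,v_7]

Hence C_0 ≅ Z^8, C_1 ≅ Z^9, C_2 ≅ Z^6.

Boundary ∂_1: C_1 → C_0 sends each edge [p,q] (with p < q) to q − p. For instance
  ∂[v_4,v_6] = [v_6] − [v_4].
As a 8×9 matrix over Z this has rank 4, with invariant factors (1,1,1,1).

The boundary map ∂_2: C_2 → C_1 sends each 2-simplex [p,q,r] to [q,r] − [p,r] + [p,q]. For instance
  ∂[v_0,v_3,v_6] = [v_3,v_6] − [v_0,v_6] + [v_0,v_3],
  ∂[v_0,v_4,v_7] = [v_4,v_7] − [v_0,v_7] + [v_0,v_4].
This gives a 9×6 integer matrix of rank 5; reducing to Smith normal form yields diagonal entries (1,1,1,1,1).

Now H_k = ker ∂_k / im ∂_{k+1}, so:

  H_0: rank C_0 − rank ∂_1 = 8 − 4 = 4, and the invariant factors of ∂_1 are all 1, so H_0 ≅ Z^4.
  H_1: rank ker ∂_1 − rank ∂_2 = (9 − 4) − 5 = 0, and the invariant factors of ∂_2 are all 1, so H_1 ≅ 0.
  H_2: rank ker ∂_2 − rank ∂_3 = (6 − 5) − 0 = 1, and there is no ∂_3, so H_2 ≅ Z.

Hence the Betti numbers are b_0 = 4, b_1 = 0, b_2 = 1.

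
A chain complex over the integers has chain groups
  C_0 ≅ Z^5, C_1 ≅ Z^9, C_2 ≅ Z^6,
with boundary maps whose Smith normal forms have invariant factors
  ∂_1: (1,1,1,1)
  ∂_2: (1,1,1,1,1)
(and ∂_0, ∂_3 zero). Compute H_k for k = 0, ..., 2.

H_0: b_0 = 5 − 0 − 4 = 1; torsion from ∂_1 factors > 1: none. So H_0 ≅ Z.
H_1: b_1 = 9 − 4 − 5 = 0; torsion from ∂_2 factors > 1: none. So H_1 ≅ 0.
H_2: b_2 = 6 − 5 − 0 = 1; torsion from ∂_3 factors > 1: none. So H_2 ≅ Z.

H_0 ≅ Z,  H_1 = 0,  H_2 ≅ Z.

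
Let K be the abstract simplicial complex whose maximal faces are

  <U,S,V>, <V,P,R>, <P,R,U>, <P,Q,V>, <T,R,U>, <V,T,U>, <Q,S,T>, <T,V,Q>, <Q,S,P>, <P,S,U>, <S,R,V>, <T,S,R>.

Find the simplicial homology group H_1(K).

We work with the vertex ordering P < Q < R < S < T < U < V. The simplices of K, each written with vertices in increasing order, are:

  0-simplices (7): P, Q, R, S, T, U, V
  1-simplices (18): PQ, PR, PS, PU, PV, QS, QT, QV, RS, RT, RU, RV, ST, SU, SV, TU, TV, UV
  2-simplices (12): PQS, PQV, PRU, PRV, PSU, QST, QTV, RST, RSV, RTU, SUV, TUV

giving chain groups C_0 ≅ Z^7, C_1 ≅ Z^18, C_2 ≅ Z^12.

∂_1: C_1 → C_0 maps an edge to its endpoints' difference, ∂[p,q] = q − p.
As a 7×18 matrix over Z this has rank 6, with invariant factors (1,1,1,1,1,1).

∂_2: C_2 → C_1 maps a triangle to the signed sum of its edges. For instance
  ∂RTU = TU − RU + RT,
  ∂QTV = TV − QV + QT.
This gives a 18×12 integer matrix of rank 12; reducing to Smith normal form yields diagonal entries (1,1,1,1,1,1,1,1,1,1,1,2).

Computing H_k = (kernel of ∂_k) / (image of ∂_{k+1}):

  H_1: rank ker ∂_1 − rank ∂_2 = (18 − 6) − 12 = 0, and ∂_2 has invariant factor 2 > 1, so H_1 = Z_2.

H_1 ≅ Z_2.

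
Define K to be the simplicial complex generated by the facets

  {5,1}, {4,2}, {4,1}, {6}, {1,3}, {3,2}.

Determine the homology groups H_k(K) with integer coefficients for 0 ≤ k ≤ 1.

Fix the vertex order 1 < 2 < 3 < 4 < 5 < 6 and write every simplex with vertices in increasing order. Then dim K = 1 and the simplices of K are:

  0-simplices (6): [1], [2], [3], [4], [5], [6]
  1-simplices (5): [1,3], [1,4], [1,5], [2,3], [2,4]

so the chain groups are C_0 ≅ Z^6, C_1 ≅ Z^5.

The boundary map ∂_1: C_1 → C_0 maps an edge to its endpoints' difference, ∂[p,q] = q − p. For instance
  ∂[1,3] = [3] − [1].
As a 6×5 matrix over Z this has rank 4, with invariant factors (1,1,1,1).

Reading off H_k = ker ∂_k / im ∂_{k+1}:

  H_0: rank C_0 − rank ∂_1 = 6 − 4 = 2, and the invariant factors of ∂_1 are all 1, so H_0 = Z^2.
  H_1: rank ker ∂_1 − rank ∂_2 = (5 − 4) − 0 = 1, and there is no ∂_2, so H_1 = Z.

As a check, the Euler characteristic is 6 − 5 = 1, which agrees with 2 − 1 = 1.

H_0 ≅ Z^2,  H_1 ≅ Z.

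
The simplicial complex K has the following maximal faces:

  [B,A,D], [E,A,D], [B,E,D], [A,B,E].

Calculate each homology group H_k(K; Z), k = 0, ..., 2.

H_0 = Z,  H_1 = 0,  H_2 = Z.

Take the total order A < B < D < E on the vertex set. Then K (dimension 2) consists of the simplices:

  0-simplices (4): A, B, D, E
  1-simplices (6): AB, AD, AE, BD, BE, DE
  2-simplices (4): ABD, ABE, ADE, BDE

giving chain groups C_0 ≅ Z^4, C_1 ≅ Z^6, C_2 ≅ Z^4.

∂_1: C_1 → C_0 sends each edge [p,q] (with p < q) to q − p. For instance
  ∂BD = D − B.
The 4×6 boundary matrix has rank 3 and Smith normal form diag(1,1,1).

∂_2: C_2 → C_1 maps a triangle to the signed sum of its edges. For instance
  ∂ADE = DE − AE + AD,
  ∂BDE = DE − BE + BD.
As a 6×4 matrix over Z this has rank 3, with invariant factors (1,1,1).

Now H_k = ker ∂_k / im ∂_{k+1}, so:

  H_0: rank C_0 − rank ∂_1 = 4 − 3 = 1, and the invariant factors of ∂_1 are all 1, so H_0 ≅ Z.
  H_1: rank ker ∂_1 − rank ∂_2 = (6 − 3) − 3 = 0, and the invariant factors of ∂_2 are all 1, so H_1 ≅ 0.
  H_2: rank ker ∂_2 − rank ∂_3 = (4 − 3) − 0 = 1, and there is no ∂_3, so H_2 ≅ Z.

(K is a triangulation of the 2-sphere S^2.)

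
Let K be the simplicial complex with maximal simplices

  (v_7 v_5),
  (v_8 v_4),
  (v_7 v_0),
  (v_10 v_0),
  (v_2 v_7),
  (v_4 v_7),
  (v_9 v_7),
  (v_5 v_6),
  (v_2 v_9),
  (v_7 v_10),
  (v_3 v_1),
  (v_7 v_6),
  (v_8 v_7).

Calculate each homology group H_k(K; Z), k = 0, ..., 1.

H_0 = Z^2,  H_1 = Z^4.

Order the vertices as v_0 < v_1 < v_2 < v_3 < v_4 < v_5 < v_6 < v_7 < v_8 < v_9 < v_10. Listing each simplex with vertices in this order, K has dimension 1 with simplices:

  0-simplices (11): [v_0], [v_1], [v_2], [v_3], [v_4], [v_5], [v_6], [v_7], [v_8], [v_9], [v_10]
  1-simplices (13): [v_0,v_7], [v_0,v_10], [v_1,v_3], [v_2,v_7], [v_2,v_9], [v_4,v_7], [v_4,v_8], [v_5,v_6], [v_5,v_7], [v_6,v_7], [v_7,v_8], [v_7,v_9], [v_7,v_10]

Hence C_0 ≅ Z^11, C_1 ≅ Z^13.

∂_1: C_1 → C_0 sends each edge [p,q] (with p < q) to q − p.
The 11×13 boundary matrix has rank 9 and Smith normal form diag(1,1,1,1,1,1,1,1,1).

From H_k ≅ ker(∂_k) / im(∂_{k+1}) we obtain:

  H_0: rank C_0 − rank ∂_1 = 11 − 9 = 2, and the invariant factors of ∂_1 are all 1, so H_0 ≅ Z^2.
  H_1: rank ker ∂_1 − rank ∂_2 = (13 − 9) − 0 = 4, and there is no ∂_2, so H_1 ≅ Z^4.

(K is a triangulation of the disjoint union of a wedge of 4 circles and the 1-simplex.)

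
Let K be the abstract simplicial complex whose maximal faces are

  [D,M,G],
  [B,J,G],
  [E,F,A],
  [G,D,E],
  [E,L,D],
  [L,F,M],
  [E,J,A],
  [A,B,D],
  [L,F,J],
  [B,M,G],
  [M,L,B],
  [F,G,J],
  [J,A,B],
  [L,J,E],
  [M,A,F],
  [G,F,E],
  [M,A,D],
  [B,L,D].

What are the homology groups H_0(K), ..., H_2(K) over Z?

Take the total order A < B < D < E < F < G < J < L < M on the vertex set. Then K (dimension 2) consists of the simplices:

  0-simplices (9): A, B, D, E, F, G, J, L, M
  1-simplices (27): AB, AD, AE, AF, AJ, AM, BD, BG, BJ, BL, BM, DE, DG, DL, DM, EF, EG, EJ, EL, FG, FJ, FL, FM, GJ, GM, JL, LM
  2-simplices (18): ABD, ABJ, ADM, AEF, AEJ, AFM, BDL, BGJ, BGM, BLM, DEG, DEL, DGM, EFG, EJL, FGJ, FJL, FLM

so the chain groups are C_0 ≅ Z^9, C_1 ≅ Z^27, C_2 ≅ Z^18.

∂_1: C_1 → C_0 is given by ∂[p,q] = [q] − [p]. For instance
  ∂FG = G − F.
As a 9×27 matrix over Z this has rank 8, with invariant factors (1,1,1,1,1,1,1,1).

Boundary ∂_2: C_2 → C_1 maps a triangle to the signed sum of its edges. For instance
  ∂BGJ = GJ − BJ + BG,
  ∂BGM = GM − BM + BG.
This gives a 27×18 integer matrix of rank 18; reducing to Smith normal form yields diagonal entries (1,1,1,1,1,1,1,1,1,1,1,1,1,1,1,1,1,2).

Reading off H_k = ker ∂_k / im ∂_{k+1}:

  H_0: rank C_0 − rank ∂_1 = 9 − 8 = 1, and the invariant factors of ∂_1 are all 1, so H_0 ≅ Z.
  H_1: rank ker ∂_1 − rank ∂_2 = (27 − 8) − 18 = 1, and ∂_2 has invariant factor 2 > 1, so H_1 ≅ Z ⊕ Z/2.
  H_2: rank ker ∂_2 − rank ∂_3 = (18 − 18) − 0 = 0, and there is no ∂_3, so H_2 ≅ 0.

H_0 = Z,  H_1 = Z ⊕ Z/2,  H_2 = 0.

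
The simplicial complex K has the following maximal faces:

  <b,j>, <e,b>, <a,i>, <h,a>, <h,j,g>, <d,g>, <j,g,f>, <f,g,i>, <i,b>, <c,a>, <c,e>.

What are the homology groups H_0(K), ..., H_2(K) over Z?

H_0 = Z,  H_1 = Z^3,  H_2 = 0.

Order the vertices as a < b < c < d < e < f < g < h < i < j. Listing each simplex with vertices in this order, K has dimension 2 with simplices:

  0-simplices (10): a, b, c, d, e, f, g, h, i, j
  1-simplices (15): ac, ah, ai, be, bi, bj, ce, dg, fg, fi, fj, gh, gi, gj, hj
  2-simplices (3): fgi, fgj, ghj

so the chain groups are C_0 ≅ Z^10, C_1 ≅ Z^15, C_2 ≅ Z^3.

The boundary map ∂_1: C_1 → C_0 is given by ∂[p,q] = [q] − [p].
The 10×15 boundary matrix has rank 9 and Smith normal form diag(1,1,1,1,1,1,1,1,1).

The boundary map ∂_2: C_2 → C_1 maps a triangle to the signed sum of its edges. For instance
  ∂ghj = hj − gj + gh,
  ∂fgi = gi − fi + fg.
The resulting 15×3 matrix has rank 3, and its Smith normal form has invariant factors (1,1,1).

From H_k ≅ ker(∂_k) / im(∂_{k+1}) we obtain:

  H_0: rank C_0 − rank ∂_1 = 10 − 9 = 1, and the invariant factors of ∂_1 are all 1, so H_0 = Z.
  H_1: rank ker ∂_1 − rank ∂_2 = (15 − 9) − 3 = 3, and the invariant factors of ∂_2 are all 1, so H_1 = Z^3.
  H_2: rank ker ∂_2 − rank ∂_3 = (3 − 3) − 0 = 0, and there is no ∂_3, so H_2 = 0.

As a check, the Euler characteristic is 10 − 15 + 3 = -2, which agrees with 1 − 3 + 0 = -2.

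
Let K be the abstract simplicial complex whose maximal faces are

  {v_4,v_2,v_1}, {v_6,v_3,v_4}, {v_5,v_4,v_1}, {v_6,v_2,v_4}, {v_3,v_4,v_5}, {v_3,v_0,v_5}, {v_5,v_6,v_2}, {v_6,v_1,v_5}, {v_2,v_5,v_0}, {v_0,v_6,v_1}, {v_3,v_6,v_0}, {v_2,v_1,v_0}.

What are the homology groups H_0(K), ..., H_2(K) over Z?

Take the total order v_0 < v_1 < v_2 < v_3 < v_4 < v_5 < v_6 on the vertex set. Then K (dimension 2) consists of the simplices:

  0-simplices (7): [v_0], [v_1], [v_2], [v_3], [v_4], [v_5], [v_6]
  1-simplices (18): (18 of them)
  2-simplices (12): (12 of them)

giving chain groups C_0 ≅ Z^7, C_1 ≅ Z^18, C_2 ≅ Z^12.

The boundary map ∂_1: C_1 → C_0 sends each edge [p,q] (with p < q) to q − p.
The 7×18 boundary matrix has rank 6 and Smith normal form diag(1,1,1,1,1,1).

The boundary map ∂_2: C_2 → C_1 acts by ∂[p,q,r] = [q,r] − [p,r] + [p,q]. For instance
  ∂[v_0,v_1,v_6] = [v_1,v_6] − [v_0,v_6] + [v_0,v_1],
  ∂[v_1,v_2,v_4] = [v_2,v_4] − [v_1,v_4] + [v_1,v_2].
As a 18×12 matrix over Z this has rank 12, with invariant factors (1,1,1,1,1,1,1,1,1,1,1,2).

Computing H_k = (kernel of ∂_k) / (image of ∂_{k+1}):

  H_0: rank C_0 − rank ∂_1 = 7 − 6 = 1, and the invariant factors of ∂_1 are all 1, so H_0 = Z.
  H_1: rank ker ∂_1 − rank ∂_2 = (18 − 6) − 12 = 0, and ∂_2 has invariant factor 2 > 1, so H_1 = Z/2Z.
  H_2: rank ker ∂_2 − rank ∂_3 = (12 − 12) − 0 = 0, and there is no ∂_3, so H_2 = 0.

As a check, the Euler characteristic is 7 − 18 + 12 = 1, which agrees with 1 − 0 + 0 = 1.

H_0 = Z,  H_1 = Z/2Z,  H_2 = 0.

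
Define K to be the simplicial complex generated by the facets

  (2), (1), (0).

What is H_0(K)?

H_0 ≅ Z^3.

Fix the vertex order 0 < 1 < 2 and write every simplex with vertices in increasing order. Then dim K = 0 and the simplices of K are:

  0-simplices (3): [0], [1], [2]

giving chain groups C_0 ≅ Z^3.

Computing H_k = (kernel of ∂_k) / (image of ∂_{k+1}):

  H_0: rank C_0 − rank ∂_1 = 3 − 0 = 3, and there is no ∂_1, so H_0 ≅ Z^3.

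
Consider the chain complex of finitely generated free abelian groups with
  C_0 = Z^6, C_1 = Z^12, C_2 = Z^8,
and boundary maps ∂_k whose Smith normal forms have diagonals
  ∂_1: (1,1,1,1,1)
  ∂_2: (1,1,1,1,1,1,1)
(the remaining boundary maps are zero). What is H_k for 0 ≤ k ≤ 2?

H_0: b_0 = 6 − 0 − 5 = 1; torsion from ∂_1 factors > 1: none. So H_0 = Z.
H_1: b_1 = 12 − 5 − 7 = 0; torsion from ∂_2 factors > 1: none. So H_1 = 0.
H_2: b_2 = 8 − 7 − 0 = 1; torsion from ∂_3 factors > 1: none. So H_2 = Z.

H_0 = Z,  H_1 = 0,  H_2 = Z.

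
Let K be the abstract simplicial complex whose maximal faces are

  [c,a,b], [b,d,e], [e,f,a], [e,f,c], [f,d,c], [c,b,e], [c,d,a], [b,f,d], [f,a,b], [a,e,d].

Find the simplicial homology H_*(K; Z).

Order the vertices as a < b < c < d < e < f. Listing each simplex with vertices in this order, K has dimension 2 with simplices:

  0-simplices (6): a, b, c, d, e, f
  1-simplices (15): ab, ac, ad, ae, af, bc, bd, be, bf, cd, ce, cf, de, df, ef
  2-simplices (10): abc, abf, acd, ade, aef, bce, bde, bdf, cdf, cef

giving chain groups C_0 ≅ Z^6, C_1 ≅ Z^15, C_2 ≅ Z^10.

∂_1: C_1 → C_0 maps an edge to its endpoints' difference, ∂[p,q] = q − p. For instance
  ∂ae = e − a.
The 6×15 boundary matrix has rank 5 and Smith normal form diag(1,1,1,1,1).

∂_2: C_2 → C_1 sends each 2-simplex [p,q,r] to [q,r] − [p,r] + [p,q]. For instance
  ∂abf = bf − af + ab,
  ∂cef = ef − cf + ce.
The 15×10 boundary matrix has rank 10 and Smith normal form diag(1,1,1,1,1,1,1,1,1,2).

Reading off H_k = ker ∂_k / im ∂_{k+1}:

  H_0: rank C_0 − rank ∂_1 = 6 − 5 = 1, and the invariant factors of ∂_1 are all 1, so H_0 ≅ Z.
  H_1: rank ker ∂_1 − rank ∂_2 = (15 − 5) − 10 = 0, and ∂_2 has invariant factor 2 > 1, so H_1 ≅ Z_2.
  H_2: rank ker ∂_2 − rank ∂_3 = (10 − 10) − 0 = 0, and there is no ∂_3, so H_2 ≅ 0.

As a check, the Euler characteristic is 6 − 15 + 10 = 1, which agrees with 1 − 0 + 0 = 1.
(K is a triangulation of the real projective plane RP^2.)

H_0 ≅ Z,  H_1 ≅ Z_2,  H_2 = 0.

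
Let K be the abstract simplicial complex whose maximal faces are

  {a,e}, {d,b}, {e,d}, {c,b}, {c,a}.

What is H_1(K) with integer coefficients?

H_1 = Z.

Order the vertices as a < b < c < d < e. Listing each simplex with vertices in this order, K has dimension 1 with simplices:

  0-simplices (5): a, b, c, d, e
  1-simplices (5): ac, ae, bc, bd, de

so the chain groups are C_0 ≅ Z^5, C_1 ≅ Z^5.

∂_1: C_1 → C_0 is given by ∂[p,q] = [q] − [p].
This gives a 5×5 integer matrix of rank 4; reducing to Smith normal form yields diagonal entries (1,1,1,1).

Now H_k = ker ∂_k / im ∂_{k+1}, so:

  H_1: rank ker ∂_1 − rank ∂_2 = (5 − 4) − 0 = 1, and there is no ∂_2, so H_1 ≅ Z.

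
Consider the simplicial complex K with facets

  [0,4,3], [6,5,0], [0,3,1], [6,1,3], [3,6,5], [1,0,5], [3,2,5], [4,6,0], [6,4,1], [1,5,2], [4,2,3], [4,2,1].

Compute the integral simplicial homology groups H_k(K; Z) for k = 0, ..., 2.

Fix the vertex order 0 < 1 < 2 < 3 < 4 < 5 < 6 and write every simplex with vertices in increasing order. Then dim K = 2 and the simplices of K are:

  0-simplices (7): [0], [1], [2], [3], [4], [5], [6]
  1-simplices (18): [0,1], [0,3], [0,4], [0,5], [0,6], [1,2], [1,3], [1,4], [1,5], [1,6], [2,3], [2,4], [2,5], [3,4], [3,5], [3,6], [4,6], [5,6]
  2-simplices (12): [0,1,3], [0,1,5], [0,3,4], [0,4,6], [0,5,6], [1,2,4], [1,2,5], [1,3,6], [1,4,6], [2,3,4], [2,3,5], [3,5,6]

giving chain groups C_0 ≅ Z^7, C_1 ≅ Z^18, C_2 ≅ Z^12.

The boundary map ∂_1: C_1 → C_0 sends each edge [p,q] (with p < q) to q − p. For instance
  ∂[0,4] = [4] − [0].
The 7×18 boundary matrix has rank 6 and Smith normal form diag(1,1,1,1,1,1).

The boundary map ∂_2: C_2 → C_1 sends each 2-simplex [p,q,r] to [q,r] − [p,r] + [p,q]. For instance
  ∂[2,3,4] = [3,4] − [2,4] + [2,3],
  ∂[0,1,3] = [1,3] − [0,3] + [0,1].
As a 18×12 matrix over Z this has rank 12, with invariant factors (1,1,1,1,1,1,1,1,1,1,1,2).

Computing H_k = (kernel of ∂_k) / (image of ∂_{k+1}):

  H_0: rank C_0 − rank ∂_1 = 7 − 6 = 1, and the invariant factors of ∂_1 are all 1, so H_0 ≅ Z.
  H_1: rank ker ∂_1 − rank ∂_2 = (18 − 6) − 12 = 0, and ∂_2 has invariant factor 2 > 1, so H_1 ≅ Z_2.
  H_2: rank ker ∂_2 − rank ∂_3 = (12 − 12) − 0 = 0, and there is no ∂_3, so H_2 ≅ 0.

As a check, the Euler characteristic is 7 − 18 + 12 = 1, which agrees with 1 − 0 + 0 = 1.
(K is a triangulation of the real projective plane RP^2.)

H_0 ≅ Z,  H_1 ≅ Z_2,  H_2 = 0.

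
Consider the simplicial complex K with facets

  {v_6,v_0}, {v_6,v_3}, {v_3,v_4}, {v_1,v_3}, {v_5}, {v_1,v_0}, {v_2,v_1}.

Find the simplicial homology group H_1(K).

Fix the vertex order v_0 < v_1 < v_2 < v_3 < v_4 < v_5 < v_6 and write every simplex with vertices in increasing order. Then dim K = 1 and the simplices of K are:

  0-simplices (7): [v_0], [v_1], [v_2], [v_3], [v_4], [v_5], [v_6]
  1-simplices (6): [v_0,v_1], [v_0,v_6], [v_1,v_2], [v_1,v_3], [v_3,v_4], [v_3,v_6]

Hence C_0 ≅ Z^7, C_1 ≅ Z^6.

Boundary ∂_1: C_1 → C_0 maps an edge to its endpoints' difference, ∂[p,q] = q − p. For instance
  ∂[v_3,v_4] = [v_4] − [v_3].
This gives a 7×6 integer matrix of rank 5; reducing to Smith normal form yields diagonal entries (1,1,1,1,1).

Computing H_k = (kernel of ∂_k) / (image of ∂_{k+1}):

  H_1: rank ker ∂_1 − rank ∂_2 = (6 − 5) − 0 = 1, and there is no ∂_2, so H_1 ≅ Z.

H_1 ≅ Z.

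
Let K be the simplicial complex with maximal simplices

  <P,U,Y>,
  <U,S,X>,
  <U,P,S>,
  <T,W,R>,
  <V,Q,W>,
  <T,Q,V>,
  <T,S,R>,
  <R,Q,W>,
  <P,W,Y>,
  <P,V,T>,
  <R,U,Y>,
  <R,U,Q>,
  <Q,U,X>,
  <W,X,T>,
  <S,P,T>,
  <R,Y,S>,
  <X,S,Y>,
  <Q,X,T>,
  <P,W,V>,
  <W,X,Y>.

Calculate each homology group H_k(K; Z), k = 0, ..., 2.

H_0 = Z,  H_1 = Z ⊕ Z_2,  H_2 = 0.

We work with the vertex ordering P < Q < R < S < T < U < V < W < X < Y. The simplices of K, each written with vertices in increasing order, are:

  0-simplices (10): P, Q, R, S, T, U, V, W, X, Y
  1-simplices (30): PS, PT, PU, PV, PW, PY, QR, QT, QU, QV, QW, QX, RS, RT, RU, RW, RY, ST, SU, SX, SY, TV, TW, TX, UX, UY, VW, WX, WY, XY
  2-simplices (20): PST, PSU, PTV, PUY, PVW, PWY, QRU, QRW, QTV, QTX, QUX, QVW, RST, RSY, RTW, RUY, SUX, SXY, TWX, WXY

Hence C_0 ≅ Z^10, C_1 ≅ Z^30, C_2 ≅ Z^20.

∂_1: C_1 → C_0 is given by ∂[p,q] = [q] − [p].
This gives a 10×30 integer matrix of rank 9; reducing to Smith normal form yields diagonal entries (1,1,1,1,1,1,1,1,1).

The boundary map ∂_2: C_2 → C_1 acts by ∂[p,q,r] = [q,r] − [p,r] + [p,q]. For instance
  ∂RSY = SY − RY + RS,
  ∂WXY = XY − WY + WX.
This gives a 30×20 integer matrix of rank 20; reducing to Smith normal form yields diagonal entries (1,1,1,1,1,1,1,1,1,1,1,1,1,1,1,1,1,1,1,2).

Now H_k = ker ∂_k / im ∂_{k+1}, so:

  H_0: rank C_0 − rank ∂_1 = 10 − 9 = 1, and the invariant factors of ∂_1 are all 1, so H_0 ≅ Z.
  H_1: rank ker ∂_1 − rank ∂_2 = (30 − 9) − 20 = 1, and ∂_2 has invariant factor 2 > 1, so H_1 ≅ Z ⊕ Z_2.
  H_2: rank ker ∂_2 − rank ∂_3 = (20 − 20) − 0 = 0, and there is no ∂_3, so H_2 ≅ 0.

As a check, the Euler characteristic is 10 − 30 + 20 = 0, which agrees with 1 − 1 + 0 = 0.
(K is a triangulation of the Klein bottle.)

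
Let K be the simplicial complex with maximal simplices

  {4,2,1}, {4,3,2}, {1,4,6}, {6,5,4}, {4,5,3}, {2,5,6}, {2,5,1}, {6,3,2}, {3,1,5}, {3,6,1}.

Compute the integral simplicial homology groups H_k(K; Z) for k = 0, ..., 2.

H_0 ≅ Z,  H_1 ≅ Z/2,  H_2 = 0.

Fix the vertex order 1 < 2 < 3 < 4 < 5 < 6 and write every simplex with vertices in increasing order. Then dim K = 2 and the simplices of K are:

  0-simplices (6): [1], [2], [3], [4], [5], [6]
  1-simplices (15): [1,2], [1,3], [1,4], [1,5], [1,6], [2,3], [2,4], [2,5], [2,6], [3,4], [3,5], [3,6], [4,5], [4,6], [5,6]
  2-simplices (10): [1,2,4], [1,2,5], [1,3,5], [1,3,6], [1,4,6], [2,3,4], [2,3,6], [2,5,6], [3,4,5], [4,5,6]

so the chain groups are C_0 ≅ Z^6, C_1 ≅ Z^15, C_2 ≅ Z^10.

The boundary map ∂_1: C_1 → C_0 maps an edge to its endpoints' difference, ∂[p,q] = q − p.
This gives a 6×15 integer matrix of rank 5; reducing to Smith normal form yields diagonal entries (1,1,1,1,1).

Boundary ∂_2: C_2 → C_1 sends each 2-simplex [p,q,r] to [q,r] − [p,r] + [p,q]. For instance
  ∂[2,5,6] = [5,6] − [2,6] + [2,5],
  ∂[1,3,5] = [3,5] − [1,5] + [1,3].
The 15×10 boundary matrix has rank 10 and Smith normal form diag(1,1,1,1,1,1,1,1,1,2).

From H_k ≅ ker(∂_k) / im(∂_{k+1}) we obtain:

  H_0: rank C_0 − rank ∂_1 = 6 − 5 = 1, and the invariant factors of ∂_1 are all 1, so H_0 ≅ Z.
  H_1: rank ker ∂_1 − rank ∂_2 = (15 − 5) − 10 = 0, and ∂_2 has invariant factor 2 > 1, so H_1 ≅ Z/2.
  H_2: rank ker ∂_2 − rank ∂_3 = (10 − 10) − 0 = 0, and there is no ∂_3, so H_2 ≅ 0.

As a check, the Euler characteristic is 6 − 15 + 10 = 1, which agrees with 1 − 0 + 0 = 1.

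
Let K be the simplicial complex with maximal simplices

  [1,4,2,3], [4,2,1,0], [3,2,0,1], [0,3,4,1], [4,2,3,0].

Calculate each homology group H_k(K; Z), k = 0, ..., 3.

H_0 ≅ Z,  H_1 = 0,  H_2 = 0,  H_3 ≅ Z.

Fix the vertex order 0 < 1 < 2 < 3 < 4 and write every simplex with vertices in increasing order. Then dim K = 3 and the simplices of K are:

  0-simplices (5): [0], [1], [2], [3], [4]
  1-simplices (10): [0,1], [0,2], [0,3], [0,4], [1,2], [1,3], [1,4], [2,3], [2,4], [3,4]
  2-simplices (10): [0,1,2], [0,1,3], [0,1,4], [0,2,3], [0,2,4], [0,3,4], [1,2,3], [1,2,4], [1,3,4], [2,3,4]
  3-simplices (5): [0,1,2,3], [0,1,2,4], [0,1,3,4], [0,2,3,4], [1,2,3,4]

so the chain groups are C_0 ≅ Z^5, C_1 ≅ Z^10, C_2 ≅ Z^10, C_3 ≅ Z^5.

∂_1: C_1 → C_0 sends each edge [p,q] (with p < q) to q − p.
This gives a 5×10 integer matrix of rank 4; reducing to Smith normal form yields diagonal entries (1,1,1,1).

∂_2: C_2 → C_1 sends each 2-simplex [p,q,r] to [q,r] − [p,r] + [p,q]. For instance
  ∂[0,1,4] = [1,4] − [0,4] + [0,1],
  ∂[1,3,4] = [3,4] − [1,4] + [1,3].
The resulting 10×10 matrix has rank 6, and its Smith normal form has invariant factors (1,1,1,1,1,1).

∂_3: C_3 → C_2 sends each 3-simplex σ to the alternating sum Σ_i (−1)^i (σ with its i-th vertex removed). For instance
  ∂[1,2,3,4] = [2,3,4] − [1,3,4] + [1,2,4] − [1,2,3],
  ∂[0,2,3,4] = [2,3,4] − [0,3,4] + [0,2,4] − [0,2,3].
The 10×5 boundary matrix has rank 4 and Smith normal form diag(1,1,1,1).

From H_k ≅ ker(∂_k) / im(∂_{k+1}) we obtain:

  H_0: rank C_0 − rank ∂_1 = 5 − 4 = 1, and the invariant factors of ∂_1 are all 1, so H_0 ≅ Z.
  H_1: rank ker ∂_1 − rank ∂_2 = (10 − 4) − 6 = 0, and the invariant factors of ∂_2 are all 1, so H_1 ≅ 0.
  H_2: rank ker ∂_2 − rank ∂_3 = (10 − 6) − 4 = 0, and the invariant factors of ∂_3 are all 1, so H_2 ≅ 0.
  H_3: rank ker ∂_3 − rank ∂_4 = (5 − 4) − 0 = 1, and there is no ∂_4, so H_3 ≅ Z.

As a check, the Euler characteristic is 5 − 10 + 10 − 5 = 0, which agrees with 1 − 0 + 0 − 1 = 0.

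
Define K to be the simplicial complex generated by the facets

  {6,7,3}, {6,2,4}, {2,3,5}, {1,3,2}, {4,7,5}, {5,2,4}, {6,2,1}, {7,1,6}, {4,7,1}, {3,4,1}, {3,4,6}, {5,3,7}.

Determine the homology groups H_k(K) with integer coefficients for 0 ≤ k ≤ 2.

H_0 = Z,  H_1 = Z/2,  H_2 = 0.

Fix the vertex order 1 < 2 < 3 < 4 < 5 < 6 < 7 and write every simplex with vertices in increasing order. Then dim K = 2 and the simplices of K are:

  0-simplices (7): [1], [2], [3], [4], [5], [6], [7]
  1-simplices (18): [1,2], [1,3], [1,4], [1,6], [1,7], [2,3], [2,4], [2,5], [2,6], [3,4], [3,5], [3,6], [3,7], [4,5], [4,6], [4,7], [5,7], [6,7]
  2-simplices (12): [1,2,3], [1,2,6], [1,3,4], [1,4,7], [1,6,7], [2,3,5], [2,4,5], [2,4,6], [3,4,6], [3,5,7], [3,6,7], [4,5,7]

Hence C_0 ≅ Z^7, C_1 ≅ Z^18, C_2 ≅ Z^12.

Boundary ∂_1: C_1 → C_0 maps an edge to its endpoints' difference, ∂[p,q] = q − p.
As a 7×18 matrix over Z this has rank 6, with invariant factors (1,1,1,1,1,1).

∂_2: C_2 → C_1 maps a triangle to the signed sum of its edges. For instance
  ∂[4,5,7] = [5,7] − [4,7] + [4,5],
  ∂[2,4,5] = [4,5] − [2,5] + [2,4].
The 18×12 boundary matrix has rank 12 and Smith normal form diag(1,1,1,1,1,1,1,1,1,1,1,2).

Reading off H_k = ker ∂_k / im ∂_{k+1}:

  H_0: rank C_0 − rank ∂_1 = 7 − 6 = 1, and the invariant factors of ∂_1 are all 1, so H_0 ≅ Z.
  H_1: rank ker ∂_1 − rank ∂_2 = (18 − 6) − 12 = 0, and ∂_2 has invariant factor 2 > 1, so H_1 ≅ Z/2.
  H_2: rank ker ∂_2 − rank ∂_3 = (12 − 12) − 0 = 0, and there is no ∂_3, so H_2 ≅ 0.

As a check, the Euler characteristic is 7 − 18 + 12 = 1, which agrees with 1 − 0 + 0 = 1.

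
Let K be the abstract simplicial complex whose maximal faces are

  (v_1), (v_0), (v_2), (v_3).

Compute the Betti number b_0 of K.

b_0 = 4.

Take the total order v_0 < v_1 < v_2 < v_3 on the vertex set. Then K (dimension 0) consists of the simplices:

  0-simplices (4): [v_0], [v_1], [v_2], [v_3]

so the chain groups are C_0 ≅ Z^4.

Now H_k = ker ∂_k / im ∂_{k+1}, so:

  H_0: rank C_0 − rank ∂_1 = 4 − 0 = 4, and there is no ∂_1, so H_0 = Z^4.

Hence the Betti numbers are b_0 = 4.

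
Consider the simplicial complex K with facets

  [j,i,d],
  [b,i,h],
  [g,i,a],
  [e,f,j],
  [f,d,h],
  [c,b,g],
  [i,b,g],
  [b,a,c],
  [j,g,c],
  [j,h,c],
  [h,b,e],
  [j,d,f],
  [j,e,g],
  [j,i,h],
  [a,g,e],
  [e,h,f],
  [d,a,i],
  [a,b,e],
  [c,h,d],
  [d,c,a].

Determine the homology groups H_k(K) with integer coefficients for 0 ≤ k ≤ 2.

H_0 ≅ Z,  H_1 ≅ Z ⊕ Z/2Z,  H_2 = 0.

Take the total order a < b < c < d < e < f < g < h < i < j on the vertex set. Then K (dimension 2) consists of the simplices:

  0-simplices (10): a, b, c, d, e, f, g, h, i, j
  1-simplices (30): ab, ac, ad, ae, ag, ai, bc, be, bg, bh, bi, cd, cg, ch, cj, df, dh, di, dj, ef, eg, eh, ej, fh, fj, gi, gj, hi, hj, ij
  2-simplices (20): abc, abe, acd, adi, aeg, agi, bcg, beh, bgi, bhi, cdh, cgj, chj, dfh, dfj, dij, efh, efj, egj, hij

Hence C_0 ≅ Z^10, C_1 ≅ Z^30, C_2 ≅ Z^20.

Boundary ∂_1: C_1 → C_0 maps an edge to its endpoints' difference, ∂[p,q] = q − p. For instance
  ∂df = f − d.
This gives a 10×30 integer matrix of rank 9; reducing to Smith normal form yields diagonal entries (1,1,1,1,1,1,1,1,1).

Boundary ∂_2: C_2 → C_1 sends each 2-simplex [p,q,r] to [q,r] − [p,r] + [p,q]. For instance
  ∂aeg = eg − ag + ae,
  ∂agi = gi − ai + ag.
This gives a 30×20 integer matrix of rank 20; reducing to Smith normal form yields diagonal entries (1,1,1,1,1,1,1,1,1,1,1,1,1,1,1,1,1,1,1,2).

Computing H_k = (kernel of ∂_k) / (image of ∂_{k+1}):

  H_0: rank C_0 − rank ∂_1 = 10 − 9 = 1, and the invariant factors of ∂_1 are all 1, so H_0 = Z.
  H_1: rank ker ∂_1 − rank ∂_2 = (30 − 9) − 20 = 1, and ∂_2 has invariant factor 2 > 1, so H_1 = Z ⊕ Z/2Z.
  H_2: rank ker ∂_2 − rank ∂_3 = (20 − 20) − 0 = 0, and there is no ∂_3, so H_2 = 0.

As a check, the Euler characteristic is 10 − 30 + 20 = 0, which agrees with 1 − 1 + 0 = 0.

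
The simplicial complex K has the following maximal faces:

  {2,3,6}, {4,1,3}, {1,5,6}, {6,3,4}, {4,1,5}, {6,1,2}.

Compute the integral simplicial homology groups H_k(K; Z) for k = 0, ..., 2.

H_0 ≅ Z,  H_1 ≅ Z,  H_2 = 0.

Take the total order 1 < 2 < 3 < 4 < 5 < 6 on the vertex set. Then K (dimension 2) consists of the simplices:

  0-simplices (6): [1], [2], [3], [4], [5], [6]
  1-simplices (12): [1,2], [1,3], [1,4], [1,5], [1,6], [2,3], [2,6], [3,4], [3,6], [4,5], [4,6], [5,6]
  2-simplices (6): [1,2,6], [1,3,4], [1,4,5], [1,5,6], [2,3,6], [3,4,6]

so the chain groups are C_0 ≅ Z^6, C_1 ≅ Z^12, C_2 ≅ Z^6.

Boundary ∂_1: C_1 → C_0 maps an edge to its endpoints' difference, ∂[p,q] = q − p. For instance
  ∂[1,5] = [5] − [1].
This gives a 6×12 integer matrix of rank 5; reducing to Smith normal form yields diagonal entries (1,1,1,1,1).

Boundary ∂_2: C_2 → C_1 maps a triangle to the signed sum of its edges. For instance
  ∂[1,5,6] = [5,6] − [1,6] + [1,5],
  ∂[1,3,4] = [3,4] − [1,4] + [1,3].
As a 12×6 matrix over Z this has rank 6, with invariant factors (1,1,1,1,1,1).

Now H_k = ker ∂_k / im ∂_{k+1}, so:

  H_0: rank C_0 − rank ∂_1 = 6 − 5 = 1, and the invariant factors of ∂_1 are all 1, so H_0 ≅ Z.
  H_1: rank ker ∂_1 − rank ∂_2 = (12 − 5) − 6 = 1, and the invariant factors of ∂_2 are all 1, so H_1 ≅ Z.
  H_2: rank ker ∂_2 − rank ∂_3 = (6 − 6) − 0 = 0, and there is no ∂_3, so H_2 ≅ 0.

(K is a triangulation of the cylinder S^1 x I.)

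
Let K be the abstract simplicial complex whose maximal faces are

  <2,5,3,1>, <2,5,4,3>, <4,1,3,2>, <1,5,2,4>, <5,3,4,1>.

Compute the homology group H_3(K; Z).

H_3 ≅ Z.

We work with the vertex ordering 1 < 2 < 3 < 4 < 5. The simplices of K, each written with vertices in increasing order, are:

  0-simplices (5): [1], [2], [3], [4], [5]
  1-simplices (10): [1,2], [1,3], [1,4], [1,5], [2,3], [2,4], [2,5], [3,4], [3,5], [4,5]
  2-simplices (10): [1,2,3], [1,2,4], [1,2,5], [1,3,4], [1,3,5], [1,4,5], [2,3,4], [2,3,5], [2,4,5], [3,4,5]
  3-simplices (5): [1,2,3,4], [1,2,3,5], [1,2,4,5], [1,3,4,5], [2,3,4,5]

Hence C_0 ≅ Z^5, C_1 ≅ Z^10, C_2 ≅ Z^10, C_3 ≅ Z^5.

The boundary map ∂_1: C_1 → C_0 maps an edge to its endpoints' difference, ∂[p,q] = q − p.
The resulting 5×10 matrix has rank 4, and its Smith normal form has invariant factors (1,1,1,1).

Boundary ∂_2: C_2 → C_1 acts by ∂[p,q,r] = [q,r] − [p,r] + [p,q]. For instance
  ∂[1,3,5] = [3,5] − [1,5] + [1,3],
  ∂[2,4,5] = [4,5] − [2,5] + [2,4].
This gives a 10×10 integer matrix of rank 6; reducing to Smith normal form yields diagonal entries (1,1,1,1,1,1).

Boundary ∂_3: C_3 → C_2 sends each 3-simplex σ to the alternating sum Σ_i (−1)^i (σ with its i-th vertex removed). For instance
  ∂[2,3,4,5] = [3,4,5] − [2,4,5] + [2,3,5] − [2,3,4],
  ∂[1,2,4,5] = [2,4,5] − [1,4,5] + [1,2,5] − [1,2,4].
The 10×5 boundary matrix has rank 4 and Smith normal form diag(1,1,1,1).

From H_k ≅ ker(∂_k) / im(∂_{k+1}) we obtain:

  H_3: rank ker ∂_3 − rank ∂_4 = (5 − 4) − 0 = 1, and there is no ∂_4, so H_3 ≅ Z.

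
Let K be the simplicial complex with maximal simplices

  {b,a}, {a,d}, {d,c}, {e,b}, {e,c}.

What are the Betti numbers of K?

b_0 = 1, b_1 = 1.

We work with the vertex ordering a < b < c < d < e. The simplices of K, each written with vertices in increasing order, are:

  0-simplices (5): a, b, c, d, e
  1-simplices (5): ab, ad, be, cd, ce

so the chain groups are C_0 ≅ Z^5, C_1 ≅ Z^5.

∂_1: C_1 → C_0 is given by ∂[p,q] = [q] − [p].
The resulting 5×5 matrix has rank 4, and its Smith normal form has invariant factors (1,1,1,1).

Reading off H_k = ker ∂_k / im ∂_{k+1}:

  H_0: rank C_0 − rank ∂_1 = 5 − 4 = 1, and the invariant factors of ∂_1 are all 1, so H_0 = Z.
  H_1: rank ker ∂_1 − rank ∂_2 = (5 − 4) − 0 = 1, and there is no ∂_2, so H_1 = Z.

(K is a triangulation of the circle S^1.)

Hence the Betti numbers are b_0 = 1, b_1 = 1.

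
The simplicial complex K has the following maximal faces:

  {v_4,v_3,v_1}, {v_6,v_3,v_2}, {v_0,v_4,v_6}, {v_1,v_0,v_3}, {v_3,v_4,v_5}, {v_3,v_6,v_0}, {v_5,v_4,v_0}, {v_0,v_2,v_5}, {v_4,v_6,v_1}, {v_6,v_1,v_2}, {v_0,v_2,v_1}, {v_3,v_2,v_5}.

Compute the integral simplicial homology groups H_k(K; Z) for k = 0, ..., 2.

H_0 ≅ Z,  H_1 ≅ Z/2,  H_2 = 0.

Take the total order v_0 < v_1 < v_2 < v_3 < v_4 < v_5 < v_6 on the vertex set. Then K (dimension 2) consists of the simplices:

  0-simplices (7): [v_0], [v_1], [v_2], [v_3], [v_4], [v_5], [v_6]
  1-simplices (18): (18 of them)
  2-simplices (12): (12 of them)

Hence C_0 ≅ Z^7, C_1 ≅ Z^18, C_2 ≅ Z^12.

The boundary map ∂_1: C_1 → C_0 sends each edge [p,q] (with p < q) to q − p. For instance
  ∂[v_4,v_5] = [v_5] − [v_4].
This gives a 7×18 integer matrix of rank 6; reducing to Smith normal form yields diagonal entries (1,1,1,1,1,1).

Boundary ∂_2: C_2 → C_1 sends each 2-simplex [p,q,r] to [q,r] − [p,r] + [p,q]. For instance
  ∂[v_0,v_2,v_5] = [v_2,v_5] − [v_0,v_5] + [v_0,v_2],
  ∂[v_1,v_4,v_6] = [v_4,v_6] − [v_1,v_6] + [v_1,v_4].
The 18×12 boundary matrix has rank 12 and Smith normal form diag(1,1,1,1,1,1,1,1,1,1,1,2).

Computing H_k = (kernel of ∂_k) / (image of ∂_{k+1}):

  H_0: rank C_0 − rank ∂_1 = 7 − 6 = 1, and the invariant factors of ∂_1 are all 1, so H_0 = Z.
  H_1: rank ker ∂_1 − rank ∂_2 = (18 − 6) − 12 = 0, and ∂_2 has invariant factor 2 > 1, so H_1 = Z/2.
  H_2: rank ker ∂_2 − rank ∂_3 = (12 − 12) − 0 = 0, and there is no ∂_3, so H_2 = 0.

As a check, the Euler characteristic is 7 − 18 + 12 = 1, which agrees with 1 − 0 + 0 = 1.
(K is a triangulation of the real projective plane RP^2.)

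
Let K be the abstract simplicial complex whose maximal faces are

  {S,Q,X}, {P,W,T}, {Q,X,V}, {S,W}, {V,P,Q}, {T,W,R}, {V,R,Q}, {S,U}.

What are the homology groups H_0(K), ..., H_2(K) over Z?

H_0 ≅ Z,  H_1 ≅ Z^2,  H_2 = 0.

We work with the vertex ordering P < Q < R < S < T < U < V < W < X. The simplices of K, each written with vertices in increasing order, are:

  0-simplices (9): P, Q, R, S, T, U, V, W, X
  1-simplices (16): PQ, PT, PV, PW, QR, QS, QV, QX, RT, RV, RW, SU, SW, SX, TW, VX
  2-simplices (6): PQV, PTW, QRV, QSX, QVX, RTW

giving chain groups C_0 ≅ Z^9, C_1 ≅ Z^16, C_2 ≅ Z^6.

Boundary ∂_1: C_1 → C_0 maps an edge to its endpoints' difference, ∂[p,q] = q − p. For instance
  ∂QV = V − Q.
The 9×16 boundary matrix has rank 8 and Smith normal form diag(1,1,1,1,1,1,1,1).

Boundary ∂_2: C_2 → C_1 acts by ∂[p,q,r] = [q,r] − [p,r] + [p,q]. For instance
  ∂PTW = TW − PW + PT,
  ∂RTW = TW − RW + RT.
The resulting 16×6 matrix has rank 6, and its Smith normal form has invariant factors (1,1,1,1,1,1).

From H_k ≅ ker(∂_k) / im(∂_{k+1}) we obtain:

  H_0: rank C_0 − rank ∂_1 = 9 − 8 = 1, and the invariant factors of ∂_1 are all 1, so H_0 = Z.
  H_1: rank ker ∂_1 − rank ∂_2 = (16 − 8) − 6 = 2, and the invariant factors of ∂_2 are all 1, so H_1 = Z^2.
  H_2: rank ker ∂_2 − rank ∂_3 = (6 − 6) − 0 = 0, and there is no ∂_3, so H_2 = 0.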